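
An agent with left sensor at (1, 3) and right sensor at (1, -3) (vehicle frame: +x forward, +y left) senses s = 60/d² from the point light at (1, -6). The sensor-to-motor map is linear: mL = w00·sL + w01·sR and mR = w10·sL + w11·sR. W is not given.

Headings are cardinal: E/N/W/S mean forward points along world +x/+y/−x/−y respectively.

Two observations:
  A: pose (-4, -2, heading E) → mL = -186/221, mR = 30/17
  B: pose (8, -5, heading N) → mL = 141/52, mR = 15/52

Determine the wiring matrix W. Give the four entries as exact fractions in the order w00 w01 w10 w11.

1 -1/2 0 1/2

obs A: pose=(-4,-2,E) → sL=12/13, sR=60/17, mL=-186/221, mR=30/17
obs B: pose=(8,-5,N) → sL=3, sR=15/26, mL=141/52, mR=15/52
sensor matrix S = [[12/13, 60/17], [3, 15/26]]; det S = -28890/2873
solve [mL_A; mL_B] = S·[w00; w01] and [mR_A; mR_B] = S·[w10; w11]:
  w00 = 1, w01 = -1/2, w10 = 0, w11 = 1/2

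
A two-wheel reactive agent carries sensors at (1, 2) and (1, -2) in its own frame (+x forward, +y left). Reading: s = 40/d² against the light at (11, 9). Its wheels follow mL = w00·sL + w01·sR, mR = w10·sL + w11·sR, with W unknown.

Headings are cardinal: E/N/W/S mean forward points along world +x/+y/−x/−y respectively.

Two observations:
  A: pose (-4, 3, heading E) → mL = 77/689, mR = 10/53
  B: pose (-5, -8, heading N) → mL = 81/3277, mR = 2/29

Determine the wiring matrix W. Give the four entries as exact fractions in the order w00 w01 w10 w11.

1 -1/2 1 0

obs A: pose=(-4,3,E) → sL=10/53, sR=2/13, mL=77/689, mR=10/53
obs B: pose=(-5,-8,N) → sL=2/29, sR=10/113, mL=81/3277, mR=2/29
sensor matrix S = [[10/53, 2/13], [2/29, 10/113]]; det S = 13744/2257853
solve [mL_A; mL_B] = S·[w00; w01] and [mR_A; mR_B] = S·[w10; w11]:
  w00 = 1, w01 = -1/2, w10 = 1, w11 = 0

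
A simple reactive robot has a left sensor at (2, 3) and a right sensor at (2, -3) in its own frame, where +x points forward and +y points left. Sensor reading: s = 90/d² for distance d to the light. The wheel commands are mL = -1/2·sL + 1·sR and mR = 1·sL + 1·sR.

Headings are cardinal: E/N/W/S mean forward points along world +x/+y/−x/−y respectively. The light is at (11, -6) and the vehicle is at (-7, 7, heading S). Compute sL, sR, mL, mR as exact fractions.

45/173 45/281 2925/97226 20430/48613

left sensor world pos  = (-4, 5); dL² = 346
right sensor world pos = (-10, 5); dR² = 562
sL = 90/346 = 45/173
sR = 90/562 = 45/281
mL = -1/2·sL + 1·sR = 2925/97226
mR = 1·sL + 1·sR = 20430/48613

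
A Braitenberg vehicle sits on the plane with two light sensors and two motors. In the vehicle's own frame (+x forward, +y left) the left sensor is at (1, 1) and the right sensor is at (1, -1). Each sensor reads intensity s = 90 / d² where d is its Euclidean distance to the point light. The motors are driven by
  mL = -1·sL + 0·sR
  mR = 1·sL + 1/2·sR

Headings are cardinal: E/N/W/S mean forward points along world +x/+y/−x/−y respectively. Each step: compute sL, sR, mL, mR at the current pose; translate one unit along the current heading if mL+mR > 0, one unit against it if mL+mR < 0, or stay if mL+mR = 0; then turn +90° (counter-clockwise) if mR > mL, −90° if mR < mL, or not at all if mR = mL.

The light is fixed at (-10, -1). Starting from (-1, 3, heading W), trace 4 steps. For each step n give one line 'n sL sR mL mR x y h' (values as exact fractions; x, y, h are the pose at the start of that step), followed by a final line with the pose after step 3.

n=0: pose=(-1,3,W); sL=90/73, sR=90/89; mL=-90/73, mR=11295/6497; mL+mR=45/89 → advance +1; mR−mL=19305/6497 → turn +1·90°
n=1: pose=(-2,3,S); sL=1, sR=45/29; mL=-1, mR=103/58; mL+mR=45/58 → advance +1; mR−mL=161/58 → turn +1·90°
n=2: pose=(-2,2,E); sL=90/97, sR=18/17; mL=-90/97, mR=2403/1649; mL+mR=9/17 → advance +1; mR−mL=3933/1649 → turn +1·90°
n=3: pose=(-1,2,N); sL=9/8, sR=45/58; mL=-9/8, mR=351/232; mL+mR=45/116 → advance +1; mR−mL=153/58 → turn +1·90°

0 90/73 90/89 -90/73 11295/6497 -1 3 W
1 1 45/29 -1 103/58 -2 3 S
2 90/97 18/17 -90/97 2403/1649 -2 2 E
3 9/8 45/58 -9/8 351/232 -1 2 N
final -1 3 W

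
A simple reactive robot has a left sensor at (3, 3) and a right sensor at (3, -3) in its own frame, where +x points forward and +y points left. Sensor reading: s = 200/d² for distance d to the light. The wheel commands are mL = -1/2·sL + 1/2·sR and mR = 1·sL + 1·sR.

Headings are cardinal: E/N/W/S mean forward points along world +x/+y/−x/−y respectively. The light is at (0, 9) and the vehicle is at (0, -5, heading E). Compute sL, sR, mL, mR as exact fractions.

left sensor world pos  = (3, -2); dL² = 130
right sensor world pos = (3, -8); dR² = 298
sL = 200/130 = 20/13
sR = 200/298 = 100/149
mL = -1/2·sL + 1/2·sR = -840/1937
mR = 1·sL + 1·sR = 4280/1937

20/13 100/149 -840/1937 4280/1937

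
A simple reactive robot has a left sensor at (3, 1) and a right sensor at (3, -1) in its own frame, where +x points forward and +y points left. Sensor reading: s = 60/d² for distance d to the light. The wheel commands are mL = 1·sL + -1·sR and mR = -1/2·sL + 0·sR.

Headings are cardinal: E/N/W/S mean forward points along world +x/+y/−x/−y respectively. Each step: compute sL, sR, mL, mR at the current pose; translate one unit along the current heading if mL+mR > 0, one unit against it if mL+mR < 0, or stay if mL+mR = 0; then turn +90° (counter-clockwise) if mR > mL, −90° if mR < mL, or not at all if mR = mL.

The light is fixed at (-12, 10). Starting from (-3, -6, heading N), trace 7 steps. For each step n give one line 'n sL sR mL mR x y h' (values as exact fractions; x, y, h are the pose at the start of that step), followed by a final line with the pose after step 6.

n=0: pose=(-3,-6,N); sL=60/233, sR=60/269; mL=2160/62677, mR=-30/233; mL+mR=-5910/62677 → advance -1; mR−mL=-10230/62677 → turn -1·90°
n=1: pose=(-3,-7,E); sL=3/20, sR=5/39; mL=17/780, mR=-3/40; mL+mR=-83/1560 → advance -1; mR−mL=-151/1560 → turn -1·90°
n=2: pose=(-4,-7,S); sL=60/481, sR=60/449; mL=-1920/215969, mR=-30/481; mL+mR=-15390/215969 → advance -1; mR−mL=-11550/215969 → turn -1·90°
n=3: pose=(-4,-6,W); sL=30/157, sR=6/25; mL=-192/3925, mR=-15/157; mL+mR=-567/3925 → advance -1; mR−mL=-183/3925 → turn -1·90°
n=4: pose=(-3,-6,N); sL=60/233, sR=60/269; mL=2160/62677, mR=-30/233; mL+mR=-5910/62677 → advance -1; mR−mL=-10230/62677 → turn -1·90°
n=5: pose=(-3,-7,E); sL=3/20, sR=5/39; mL=17/780, mR=-3/40; mL+mR=-83/1560 → advance -1; mR−mL=-151/1560 → turn -1·90°
n=6: pose=(-4,-7,S); sL=60/481, sR=60/449; mL=-1920/215969, mR=-30/481; mL+mR=-15390/215969 → advance -1; mR−mL=-11550/215969 → turn -1·90°

0 60/233 60/269 2160/62677 -30/233 -3 -6 N
1 3/20 5/39 17/780 -3/40 -3 -7 E
2 60/481 60/449 -1920/215969 -30/481 -4 -7 S
3 30/157 6/25 -192/3925 -15/157 -4 -6 W
4 60/233 60/269 2160/62677 -30/233 -3 -6 N
5 3/20 5/39 17/780 -3/40 -3 -7 E
6 60/481 60/449 -1920/215969 -30/481 -4 -7 S
final -4 -6 W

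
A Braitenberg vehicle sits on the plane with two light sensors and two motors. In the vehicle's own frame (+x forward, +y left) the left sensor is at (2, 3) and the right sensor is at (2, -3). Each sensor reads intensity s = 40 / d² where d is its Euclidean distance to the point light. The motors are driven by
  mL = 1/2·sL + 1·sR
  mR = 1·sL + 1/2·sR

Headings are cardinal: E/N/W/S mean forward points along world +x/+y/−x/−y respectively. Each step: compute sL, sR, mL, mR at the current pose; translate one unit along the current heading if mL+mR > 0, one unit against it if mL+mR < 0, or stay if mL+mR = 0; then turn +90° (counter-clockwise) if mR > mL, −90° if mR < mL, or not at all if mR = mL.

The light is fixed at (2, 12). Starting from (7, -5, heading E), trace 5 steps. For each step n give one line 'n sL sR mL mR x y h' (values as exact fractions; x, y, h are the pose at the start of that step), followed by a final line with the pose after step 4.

n=0: pose=(7,-5,E); sL=8/49, sR=40/449; mL=3756/22001, mR=4572/22001; mL+mR=8328/22001 → advance +1; mR−mL=816/22001 → turn +1·90°
n=1: pose=(8,-5,N); sL=20/117, sR=20/153; mL=430/1989, mR=470/1989; mL+mR=100/221 → advance +1; mR−mL=40/1989 → turn +1·90°
n=2: pose=(8,-4,W); sL=40/377, sR=8/37; mL=3756/13949, mR=2988/13949; mL+mR=6744/13949 → advance +1; mR−mL=-768/13949 → turn -1·90°
n=3: pose=(7,-4,N); sL=1/5, sR=2/13; mL=33/130, mR=18/65; mL+mR=69/130 → advance +1; mR−mL=3/130 → turn +1·90°
n=4: pose=(7,-3,W); sL=40/333, sR=40/153; mL=1820/5661, mR=1420/5661; mL+mR=360/629 → advance +1; mR−mL=-400/5661 → turn -1·90°

0 8/49 40/449 3756/22001 4572/22001 7 -5 E
1 20/117 20/153 430/1989 470/1989 8 -5 N
2 40/377 8/37 3756/13949 2988/13949 8 -4 W
3 1/5 2/13 33/130 18/65 7 -4 N
4 40/333 40/153 1820/5661 1420/5661 7 -3 W
final 6 -3 N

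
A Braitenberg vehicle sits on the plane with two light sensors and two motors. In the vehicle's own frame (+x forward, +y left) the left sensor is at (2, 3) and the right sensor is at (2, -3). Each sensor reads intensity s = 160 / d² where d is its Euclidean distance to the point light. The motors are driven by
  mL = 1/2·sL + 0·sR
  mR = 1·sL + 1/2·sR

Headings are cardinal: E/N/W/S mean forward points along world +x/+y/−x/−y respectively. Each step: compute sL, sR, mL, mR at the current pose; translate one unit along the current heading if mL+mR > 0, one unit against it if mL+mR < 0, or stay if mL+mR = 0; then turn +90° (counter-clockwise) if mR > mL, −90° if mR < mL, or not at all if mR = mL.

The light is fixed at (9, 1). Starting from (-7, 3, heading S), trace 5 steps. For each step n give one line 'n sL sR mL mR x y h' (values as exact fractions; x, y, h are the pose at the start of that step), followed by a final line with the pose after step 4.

0 160/169 160/361 80/169 71280/61009 -7 3 S
1 40/53 4/5 20/53 306/265 -7 2 E
2 160/333 160/153 80/333 5680/5661 -6 2 N
3 16/29 80/157 8/29 3672/4553 -6 3 W
4 160/169 160/361 80/169 71280/61009 -7 3 S
final -7 2 E

n=0: pose=(-7,3,S); sL=160/169, sR=160/361; mL=80/169, mR=71280/61009; mL+mR=100160/61009 → advance +1; mR−mL=42400/61009 → turn +1·90°
n=1: pose=(-7,2,E); sL=40/53, sR=4/5; mL=20/53, mR=306/265; mL+mR=406/265 → advance +1; mR−mL=206/265 → turn +1·90°
n=2: pose=(-6,2,N); sL=160/333, sR=160/153; mL=80/333, mR=5680/5661; mL+mR=7040/5661 → advance +1; mR−mL=480/629 → turn +1·90°
n=3: pose=(-6,3,W); sL=16/29, sR=80/157; mL=8/29, mR=3672/4553; mL+mR=4928/4553 → advance +1; mR−mL=2416/4553 → turn +1·90°
n=4: pose=(-7,3,S); sL=160/169, sR=160/361; mL=80/169, mR=71280/61009; mL+mR=100160/61009 → advance +1; mR−mL=42400/61009 → turn +1·90°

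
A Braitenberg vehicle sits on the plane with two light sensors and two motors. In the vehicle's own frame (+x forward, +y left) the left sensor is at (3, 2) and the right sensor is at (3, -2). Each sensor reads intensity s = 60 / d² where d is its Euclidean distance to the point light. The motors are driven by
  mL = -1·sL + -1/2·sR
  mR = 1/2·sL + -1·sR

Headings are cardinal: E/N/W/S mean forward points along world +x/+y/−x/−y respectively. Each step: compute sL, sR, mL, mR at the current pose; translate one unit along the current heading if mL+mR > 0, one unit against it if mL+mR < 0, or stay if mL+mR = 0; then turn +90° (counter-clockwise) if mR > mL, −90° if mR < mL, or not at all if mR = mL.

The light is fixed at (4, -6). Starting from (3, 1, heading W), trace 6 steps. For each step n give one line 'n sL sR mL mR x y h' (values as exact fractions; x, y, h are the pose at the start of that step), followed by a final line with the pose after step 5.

n=0: pose=(3,1,W); sL=60/41, sR=60/97; mL=-7050/3977, mR=450/3977; mL+mR=-6600/3977 → advance -1; mR−mL=7500/3977 → turn +1·90°
n=1: pose=(4,1,S); sL=3, sR=3; mL=-9/2, mR=-3/2; mL+mR=-6 → advance -1; mR−mL=3 → turn +1·90°
n=2: pose=(4,2,E); sL=60/109, sR=4/3; mL=-398/327, mR=-346/327; mL+mR=-248/109 → advance -1; mR−mL=52/327 → turn +1·90°
n=3: pose=(3,2,N); sL=6/13, sR=30/61; mL=-561/793, mR=-207/793; mL+mR=-768/793 → advance -1; mR−mL=354/793 → turn +1·90°
n=4: pose=(3,1,W); sL=60/41, sR=60/97; mL=-7050/3977, mR=450/3977; mL+mR=-6600/3977 → advance -1; mR−mL=7500/3977 → turn +1·90°
n=5: pose=(4,1,S); sL=3, sR=3; mL=-9/2, mR=-3/2; mL+mR=-6 → advance -1; mR−mL=3 → turn +1·90°

0 60/41 60/97 -7050/3977 450/3977 3 1 W
1 3 3 -9/2 -3/2 4 1 S
2 60/109 4/3 -398/327 -346/327 4 2 E
3 6/13 30/61 -561/793 -207/793 3 2 N
4 60/41 60/97 -7050/3977 450/3977 3 1 W
5 3 3 -9/2 -3/2 4 1 S
final 4 2 E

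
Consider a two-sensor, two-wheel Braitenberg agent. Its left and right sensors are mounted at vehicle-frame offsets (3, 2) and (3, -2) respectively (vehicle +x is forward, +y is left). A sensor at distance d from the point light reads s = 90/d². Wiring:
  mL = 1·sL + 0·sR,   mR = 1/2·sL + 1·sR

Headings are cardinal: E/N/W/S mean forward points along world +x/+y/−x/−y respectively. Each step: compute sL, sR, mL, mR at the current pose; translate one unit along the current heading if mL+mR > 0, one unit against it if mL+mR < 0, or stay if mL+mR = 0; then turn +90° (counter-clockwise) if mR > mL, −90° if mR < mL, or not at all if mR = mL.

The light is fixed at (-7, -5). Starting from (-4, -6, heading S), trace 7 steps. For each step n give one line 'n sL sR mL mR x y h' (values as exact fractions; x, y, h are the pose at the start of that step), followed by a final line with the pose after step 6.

0 90/41 90/17 90/41 4455/697 -4 -6 S
1 5/2 45/26 5/2 155/52 -4 -7 E
2 18 90/37 18 423/37 -3 -7 N
3 9/5 45/29 9/5 711/290 -3 -6 E
4 90/13 90/53 90/13 3555/689 -2 -6 N
5 45/34 45/34 45/34 135/68 -2 -5 E
6 18/5 90/73 18/5 1107/365 -1 -5 N
final -1 -4 E

n=0: pose=(-4,-6,S); sL=90/41, sR=90/17; mL=90/41, mR=4455/697; mL+mR=5985/697 → advance +1; mR−mL=2925/697 → turn +1·90°
n=1: pose=(-4,-7,E); sL=5/2, sR=45/26; mL=5/2, mR=155/52; mL+mR=285/52 → advance +1; mR−mL=25/52 → turn +1·90°
n=2: pose=(-3,-7,N); sL=18, sR=90/37; mL=18, mR=423/37; mL+mR=1089/37 → advance +1; mR−mL=-243/37 → turn -1·90°
n=3: pose=(-3,-6,E); sL=9/5, sR=45/29; mL=9/5, mR=711/290; mL+mR=1233/290 → advance +1; mR−mL=189/290 → turn +1·90°
n=4: pose=(-2,-6,N); sL=90/13, sR=90/53; mL=90/13, mR=3555/689; mL+mR=8325/689 → advance +1; mR−mL=-1215/689 → turn -1·90°
n=5: pose=(-2,-5,E); sL=45/34, sR=45/34; mL=45/34, mR=135/68; mL+mR=225/68 → advance +1; mR−mL=45/68 → turn +1·90°
n=6: pose=(-1,-5,N); sL=18/5, sR=90/73; mL=18/5, mR=1107/365; mL+mR=2421/365 → advance +1; mR−mL=-207/365 → turn -1·90°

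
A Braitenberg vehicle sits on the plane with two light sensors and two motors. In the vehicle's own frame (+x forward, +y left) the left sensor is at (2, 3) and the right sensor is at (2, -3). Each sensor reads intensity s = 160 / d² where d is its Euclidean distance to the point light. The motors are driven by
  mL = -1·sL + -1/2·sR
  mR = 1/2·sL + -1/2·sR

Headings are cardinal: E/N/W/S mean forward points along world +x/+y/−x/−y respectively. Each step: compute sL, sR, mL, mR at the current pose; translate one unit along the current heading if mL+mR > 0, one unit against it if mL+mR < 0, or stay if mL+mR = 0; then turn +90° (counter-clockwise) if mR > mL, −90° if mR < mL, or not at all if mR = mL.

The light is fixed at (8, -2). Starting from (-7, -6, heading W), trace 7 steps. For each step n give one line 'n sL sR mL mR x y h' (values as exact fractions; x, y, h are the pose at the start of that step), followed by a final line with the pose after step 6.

n=0: pose=(-7,-6,W); sL=80/169, sR=16/29; mL=-3672/4901, mR=-192/4901; mL+mR=-3864/4901 → advance -1; mR−mL=120/169 → turn +1·90°
n=1: pose=(-6,-6,S); sL=160/157, sR=32/65; mL=-12912/10205, mR=2688/10205; mL+mR=-10224/10205 → advance -1; mR−mL=240/157 → turn +1·90°
n=2: pose=(-6,-5,E); sL=10/9, sR=8/9; mL=-14/9, mR=1/9; mL+mR=-13/9 → advance -1; mR−mL=5/3 → turn +1·90°
n=3: pose=(-7,-5,N); sL=32/65, sR=32/29; mL=-1968/1885, mR=-576/1885; mL+mR=-2544/1885 → advance -1; mR−mL=48/65 → turn +1·90°
n=4: pose=(-7,-6,W); sL=80/169, sR=16/29; mL=-3672/4901, mR=-192/4901; mL+mR=-3864/4901 → advance -1; mR−mL=120/169 → turn +1·90°
n=5: pose=(-6,-6,S); sL=160/157, sR=32/65; mL=-12912/10205, mR=2688/10205; mL+mR=-10224/10205 → advance -1; mR−mL=240/157 → turn +1·90°
n=6: pose=(-6,-5,E); sL=10/9, sR=8/9; mL=-14/9, mR=1/9; mL+mR=-13/9 → advance -1; mR−mL=5/3 → turn +1·90°

0 80/169 16/29 -3672/4901 -192/4901 -7 -6 W
1 160/157 32/65 -12912/10205 2688/10205 -6 -6 S
2 10/9 8/9 -14/9 1/9 -6 -5 E
3 32/65 32/29 -1968/1885 -576/1885 -7 -5 N
4 80/169 16/29 -3672/4901 -192/4901 -7 -6 W
5 160/157 32/65 -12912/10205 2688/10205 -6 -6 S
6 10/9 8/9 -14/9 1/9 -6 -5 E
final -7 -5 N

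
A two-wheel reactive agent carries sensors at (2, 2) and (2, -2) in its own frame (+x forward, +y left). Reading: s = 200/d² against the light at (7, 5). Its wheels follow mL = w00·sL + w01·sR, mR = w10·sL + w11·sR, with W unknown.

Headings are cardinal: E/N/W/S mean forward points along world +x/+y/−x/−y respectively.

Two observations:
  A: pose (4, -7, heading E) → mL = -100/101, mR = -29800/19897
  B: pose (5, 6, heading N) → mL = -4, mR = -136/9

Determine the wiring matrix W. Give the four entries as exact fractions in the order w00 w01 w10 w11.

obs A: pose=(4,-7,E) → sL=200/101, sR=200/197, mL=-100/101, mR=-29800/19897
obs B: pose=(5,6,N) → sL=8, sR=200/9, mL=-4, mR=-136/9
sensor matrix S = [[200/101, 200/197], [8, 200/9]]; det S = 6425600/179073
solve [mL_A; mL_B] = S·[w00; w01] and [mR_A; mR_B] = S·[w10; w11]:
  w00 = -1/2, w01 = 0, w10 = -1/2, w11 = -1/2

-1/2 0 -1/2 -1/2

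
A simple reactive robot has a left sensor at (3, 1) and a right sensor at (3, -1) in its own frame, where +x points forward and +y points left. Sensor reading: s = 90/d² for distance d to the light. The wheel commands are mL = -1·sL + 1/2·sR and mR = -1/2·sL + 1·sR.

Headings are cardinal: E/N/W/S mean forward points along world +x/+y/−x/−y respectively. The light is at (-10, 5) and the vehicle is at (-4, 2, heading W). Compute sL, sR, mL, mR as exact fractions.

18/5 90/13 -9/65 333/65

left sensor world pos  = (-7, 1); dL² = 25
right sensor world pos = (-7, 3); dR² = 13
sL = 90/25 = 18/5
sR = 90/13 = 90/13
mL = -1·sL + 1/2·sR = -9/65
mR = -1/2·sL + 1·sR = 333/65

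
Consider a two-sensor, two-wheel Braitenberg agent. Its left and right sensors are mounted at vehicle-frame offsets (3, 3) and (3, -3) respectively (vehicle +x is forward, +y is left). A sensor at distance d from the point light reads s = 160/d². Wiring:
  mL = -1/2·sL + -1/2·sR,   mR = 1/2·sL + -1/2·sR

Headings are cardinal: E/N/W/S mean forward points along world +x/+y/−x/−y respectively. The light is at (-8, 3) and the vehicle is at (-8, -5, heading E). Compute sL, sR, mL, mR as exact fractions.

80/17 16/13 -656/221 384/221

left sensor world pos  = (-5, -2); dL² = 34
right sensor world pos = (-5, -8); dR² = 130
sL = 160/34 = 80/17
sR = 160/130 = 16/13
mL = -1/2·sL + -1/2·sR = -656/221
mR = 1/2·sL + -1/2·sR = 384/221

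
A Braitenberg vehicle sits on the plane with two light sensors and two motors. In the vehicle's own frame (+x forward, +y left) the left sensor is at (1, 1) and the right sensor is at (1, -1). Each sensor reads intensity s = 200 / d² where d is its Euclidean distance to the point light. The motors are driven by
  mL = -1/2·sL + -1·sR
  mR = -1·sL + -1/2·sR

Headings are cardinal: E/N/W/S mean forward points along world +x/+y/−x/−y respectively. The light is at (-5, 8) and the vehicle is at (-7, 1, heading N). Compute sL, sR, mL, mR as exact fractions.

left sensor world pos  = (-8, 2); dL² = 45
right sensor world pos = (-6, 2); dR² = 37
sL = 200/45 = 40/9
sR = 200/37 = 200/37
mL = -1/2·sL + -1·sR = -2540/333
mR = -1·sL + -1/2·sR = -2380/333

40/9 200/37 -2540/333 -2380/333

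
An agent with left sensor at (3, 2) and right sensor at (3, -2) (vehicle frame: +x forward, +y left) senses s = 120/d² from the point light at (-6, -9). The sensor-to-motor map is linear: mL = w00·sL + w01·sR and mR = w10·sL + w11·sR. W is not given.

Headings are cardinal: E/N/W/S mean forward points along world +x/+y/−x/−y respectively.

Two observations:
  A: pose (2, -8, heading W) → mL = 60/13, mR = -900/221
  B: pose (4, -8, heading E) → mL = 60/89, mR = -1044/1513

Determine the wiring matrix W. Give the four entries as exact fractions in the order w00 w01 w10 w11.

1 0 -1/2 -1/2

obs A: pose=(2,-8,W) → sL=60/13, sR=60/17, mL=60/13, mR=-900/221
obs B: pose=(4,-8,E) → sL=60/89, sR=12/17, mL=60/89, mR=-1044/1513
sensor matrix S = [[60/13, 60/17], [60/89, 12/17]]; det S = 17280/19669
solve [mL_A; mL_B] = S·[w00; w01] and [mR_A; mR_B] = S·[w10; w11]:
  w00 = 1, w01 = 0, w10 = -1/2, w11 = -1/2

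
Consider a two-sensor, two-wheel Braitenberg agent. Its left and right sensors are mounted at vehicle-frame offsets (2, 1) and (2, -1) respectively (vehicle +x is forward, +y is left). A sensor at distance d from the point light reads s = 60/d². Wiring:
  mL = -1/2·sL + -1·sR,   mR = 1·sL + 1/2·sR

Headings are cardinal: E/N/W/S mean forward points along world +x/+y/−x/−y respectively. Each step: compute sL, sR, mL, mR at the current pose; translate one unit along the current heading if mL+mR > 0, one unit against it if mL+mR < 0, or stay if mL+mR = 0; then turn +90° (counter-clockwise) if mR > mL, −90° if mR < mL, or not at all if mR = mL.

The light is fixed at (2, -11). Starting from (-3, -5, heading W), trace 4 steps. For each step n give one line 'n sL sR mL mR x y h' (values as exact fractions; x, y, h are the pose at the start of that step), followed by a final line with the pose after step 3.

0 30/37 30/49 -1845/1813 2025/1813 -3 -5 W
1 60/41 12/13 -882/533 1026/533 -4 -5 S
2 15/13 15/8 -255/104 435/208 -4 -6 E
3 60/113 12/17 -1866/1921 1698/1921 -5 -6 N
final -5 -7 W

n=0: pose=(-3,-5,W); sL=30/37, sR=30/49; mL=-1845/1813, mR=2025/1813; mL+mR=180/1813 → advance +1; mR−mL=3870/1813 → turn +1·90°
n=1: pose=(-4,-5,S); sL=60/41, sR=12/13; mL=-882/533, mR=1026/533; mL+mR=144/533 → advance +1; mR−mL=1908/533 → turn +1·90°
n=2: pose=(-4,-6,E); sL=15/13, sR=15/8; mL=-255/104, mR=435/208; mL+mR=-75/208 → advance -1; mR−mL=945/208 → turn +1·90°
n=3: pose=(-5,-6,N); sL=60/113, sR=12/17; mL=-1866/1921, mR=1698/1921; mL+mR=-168/1921 → advance -1; mR−mL=3564/1921 → turn +1·90°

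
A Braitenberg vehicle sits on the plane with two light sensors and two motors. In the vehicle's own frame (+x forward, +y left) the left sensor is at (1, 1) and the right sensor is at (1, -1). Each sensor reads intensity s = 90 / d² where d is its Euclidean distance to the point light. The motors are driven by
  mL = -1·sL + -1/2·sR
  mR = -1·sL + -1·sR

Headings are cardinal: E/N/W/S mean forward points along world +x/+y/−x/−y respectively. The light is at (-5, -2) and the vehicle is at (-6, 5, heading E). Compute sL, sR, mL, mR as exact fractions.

45/32 5/2 -85/32 -125/32

left sensor world pos  = (-5, 6); dL² = 64
right sensor world pos = (-5, 4); dR² = 36
sL = 90/64 = 45/32
sR = 90/36 = 5/2
mL = -1·sL + -1/2·sR = -85/32
mR = -1·sL + -1·sR = -125/32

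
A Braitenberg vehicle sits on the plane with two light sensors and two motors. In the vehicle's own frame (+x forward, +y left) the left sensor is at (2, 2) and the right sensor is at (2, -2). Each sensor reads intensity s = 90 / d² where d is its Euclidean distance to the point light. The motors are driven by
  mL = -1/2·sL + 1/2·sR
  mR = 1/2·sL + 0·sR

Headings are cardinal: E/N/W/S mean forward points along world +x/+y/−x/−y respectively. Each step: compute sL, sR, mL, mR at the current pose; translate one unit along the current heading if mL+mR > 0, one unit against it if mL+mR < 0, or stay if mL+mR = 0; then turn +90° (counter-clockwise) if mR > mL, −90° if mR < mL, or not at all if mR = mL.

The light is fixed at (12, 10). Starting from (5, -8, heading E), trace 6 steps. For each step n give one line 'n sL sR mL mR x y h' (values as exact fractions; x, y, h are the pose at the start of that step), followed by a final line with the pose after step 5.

n=0: pose=(5,-8,E); sL=90/281, sR=18/85; mL=-1296/23885, mR=45/281; mL+mR=9/85 → advance +1; mR−mL=5121/23885 → turn +1·90°
n=1: pose=(6,-8,N); sL=9/32, sR=45/136; mL=27/1088, mR=9/64; mL+mR=45/272 → advance +1; mR−mL=63/544 → turn +1·90°
n=2: pose=(6,-7,W); sL=18/85, sR=90/289; mL=72/1445, mR=9/85; mL+mR=45/289 → advance +1; mR−mL=81/1445 → turn +1·90°
n=3: pose=(5,-7,S); sL=45/193, sR=45/221; mL=-630/42653, mR=45/386; mL+mR=45/442 → advance +1; mR−mL=11205/85306 → turn +1·90°
n=4: pose=(5,-8,E); sL=90/281, sR=18/85; mL=-1296/23885, mR=45/281; mL+mR=9/85 → advance +1; mR−mL=5121/23885 → turn +1·90°
n=5: pose=(6,-8,N); sL=9/32, sR=45/136; mL=27/1088, mR=9/64; mL+mR=45/272 → advance +1; mR−mL=63/544 → turn +1·90°

0 90/281 18/85 -1296/23885 45/281 5 -8 E
1 9/32 45/136 27/1088 9/64 6 -8 N
2 18/85 90/289 72/1445 9/85 6 -7 W
3 45/193 45/221 -630/42653 45/386 5 -7 S
4 90/281 18/85 -1296/23885 45/281 5 -8 E
5 9/32 45/136 27/1088 9/64 6 -8 N
final 6 -7 W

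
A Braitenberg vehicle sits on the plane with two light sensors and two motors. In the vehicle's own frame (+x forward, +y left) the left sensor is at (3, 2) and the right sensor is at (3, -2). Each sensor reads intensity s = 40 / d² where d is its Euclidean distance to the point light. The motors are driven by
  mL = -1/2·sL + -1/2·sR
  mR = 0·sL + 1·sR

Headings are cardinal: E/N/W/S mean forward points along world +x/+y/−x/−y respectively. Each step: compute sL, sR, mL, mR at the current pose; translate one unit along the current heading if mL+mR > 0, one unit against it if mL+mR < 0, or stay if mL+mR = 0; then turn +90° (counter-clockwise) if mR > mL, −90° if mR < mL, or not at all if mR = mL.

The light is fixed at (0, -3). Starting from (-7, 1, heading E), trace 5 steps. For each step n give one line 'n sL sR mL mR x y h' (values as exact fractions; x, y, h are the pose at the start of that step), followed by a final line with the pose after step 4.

n=0: pose=(-7,1,E); sL=10/13, sR=2; mL=-18/13, mR=2; mL+mR=8/13 → advance +1; mR−mL=44/13 → turn +1·90°
n=1: pose=(-6,1,N); sL=40/113, sR=8/13; mL=-712/1469, mR=8/13; mL+mR=192/1469 → advance +1; mR−mL=1616/1469 → turn +1·90°
n=2: pose=(-6,2,W); sL=4/9, sR=4/13; mL=-44/117, mR=4/13; mL+mR=-8/117 → advance -1; mR−mL=80/117 → turn +1·90°
n=3: pose=(-5,2,S); sL=40/13, sR=40/53; mL=-1320/689, mR=40/53; mL+mR=-800/689 → advance -1; mR−mL=1840/689 → turn +1·90°
n=4: pose=(-5,3,E); sL=10/17, sR=2; mL=-22/17, mR=2; mL+mR=12/17 → advance +1; mR−mL=56/17 → turn +1·90°

0 10/13 2 -18/13 2 -7 1 E
1 40/113 8/13 -712/1469 8/13 -6 1 N
2 4/9 4/13 -44/117 4/13 -6 2 W
3 40/13 40/53 -1320/689 40/53 -5 2 S
4 10/17 2 -22/17 2 -5 3 E
final -4 3 N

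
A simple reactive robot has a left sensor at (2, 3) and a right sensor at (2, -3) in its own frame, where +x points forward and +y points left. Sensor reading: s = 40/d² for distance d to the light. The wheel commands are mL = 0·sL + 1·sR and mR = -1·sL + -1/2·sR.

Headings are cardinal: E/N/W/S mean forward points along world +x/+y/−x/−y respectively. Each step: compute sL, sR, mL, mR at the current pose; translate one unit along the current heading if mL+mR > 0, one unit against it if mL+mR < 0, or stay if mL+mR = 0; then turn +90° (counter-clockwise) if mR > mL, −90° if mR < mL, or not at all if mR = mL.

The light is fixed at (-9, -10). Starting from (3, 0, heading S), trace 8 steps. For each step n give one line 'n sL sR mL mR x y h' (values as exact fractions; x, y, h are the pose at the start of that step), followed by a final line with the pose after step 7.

n=0: pose=(3,0,S); sL=40/289, sR=8/29; mL=8/29, mR=-2316/8381; mL+mR=-4/8381 → advance -1; mR−mL=-4628/8381 → turn -1·90°
n=1: pose=(3,1,W); sL=10/41, sR=5/37; mL=5/37, mR=-945/3034; mL+mR=-535/3034 → advance -1; mR−mL=-1355/3034 → turn -1·90°
n=2: pose=(4,1,N); sL=40/269, sR=8/85; mL=8/85, mR=-4476/22865; mL+mR=-2324/22865 → advance -1; mR−mL=-6628/22865 → turn -1·90°
n=3: pose=(4,0,E); sL=20/197, sR=20/137; mL=20/137, mR=-4710/26989; mL+mR=-770/26989 → advance -1; mR−mL=-8650/26989 → turn -1·90°
n=4: pose=(3,0,S); sL=40/289, sR=8/29; mL=8/29, mR=-2316/8381; mL+mR=-4/8381 → advance -1; mR−mL=-4628/8381 → turn -1·90°
n=5: pose=(3,1,W); sL=10/41, sR=5/37; mL=5/37, mR=-945/3034; mL+mR=-535/3034 → advance -1; mR−mL=-1355/3034 → turn -1·90°
n=6: pose=(4,1,N); sL=40/269, sR=8/85; mL=8/85, mR=-4476/22865; mL+mR=-2324/22865 → advance -1; mR−mL=-6628/22865 → turn -1·90°
n=7: pose=(4,0,E); sL=20/197, sR=20/137; mL=20/137, mR=-4710/26989; mL+mR=-770/26989 → advance -1; mR−mL=-8650/26989 → turn -1·90°

0 40/289 8/29 8/29 -2316/8381 3 0 S
1 10/41 5/37 5/37 -945/3034 3 1 W
2 40/269 8/85 8/85 -4476/22865 4 1 N
3 20/197 20/137 20/137 -4710/26989 4 0 E
4 40/289 8/29 8/29 -2316/8381 3 0 S
5 10/41 5/37 5/37 -945/3034 3 1 W
6 40/269 8/85 8/85 -4476/22865 4 1 N
7 20/197 20/137 20/137 -4710/26989 4 0 E
final 3 0 S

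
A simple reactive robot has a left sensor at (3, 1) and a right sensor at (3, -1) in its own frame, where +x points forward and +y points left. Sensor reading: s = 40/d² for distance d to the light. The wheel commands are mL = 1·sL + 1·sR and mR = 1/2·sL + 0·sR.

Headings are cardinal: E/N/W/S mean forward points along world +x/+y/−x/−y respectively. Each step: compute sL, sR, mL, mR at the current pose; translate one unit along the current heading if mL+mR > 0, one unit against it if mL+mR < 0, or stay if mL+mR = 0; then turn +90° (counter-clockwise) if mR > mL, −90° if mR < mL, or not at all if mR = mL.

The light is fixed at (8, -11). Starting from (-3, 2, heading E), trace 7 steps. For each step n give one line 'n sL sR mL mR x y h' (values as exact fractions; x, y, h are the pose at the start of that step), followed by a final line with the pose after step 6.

n=0: pose=(-3,2,E); sL=2/13, sR=5/26; mL=9/26, mR=1/13; mL+mR=11/26 → advance +1; mR−mL=-7/26 → turn -1·90°
n=1: pose=(-2,2,S); sL=40/181, sR=40/221; mL=16080/40001, mR=20/181; mL+mR=20500/40001 → advance +1; mR−mL=-11660/40001 → turn -1·90°
n=2: pose=(-2,1,W); sL=4/29, sR=20/169; mL=1256/4901, mR=2/29; mL+mR=1594/4901 → advance +1; mR−mL=-918/4901 → turn -1·90°
n=3: pose=(-3,1,N); sL=40/369, sR=8/65; mL=5552/23985, mR=20/369; mL+mR=2284/7995 → advance +1; mR−mL=-4252/23985 → turn -1·90°
n=4: pose=(-3,2,E); sL=2/13, sR=5/26; mL=9/26, mR=1/13; mL+mR=11/26 → advance +1; mR−mL=-7/26 → turn -1·90°
n=5: pose=(-2,2,S); sL=40/181, sR=40/221; mL=16080/40001, mR=20/181; mL+mR=20500/40001 → advance +1; mR−mL=-11660/40001 → turn -1·90°
n=6: pose=(-2,1,W); sL=4/29, sR=20/169; mL=1256/4901, mR=2/29; mL+mR=1594/4901 → advance +1; mR−mL=-918/4901 → turn -1·90°

0 2/13 5/26 9/26 1/13 -3 2 E
1 40/181 40/221 16080/40001 20/181 -2 2 S
2 4/29 20/169 1256/4901 2/29 -2 1 W
3 40/369 8/65 5552/23985 20/369 -3 1 N
4 2/13 5/26 9/26 1/13 -3 2 E
5 40/181 40/221 16080/40001 20/181 -2 2 S
6 4/29 20/169 1256/4901 2/29 -2 1 W
final -3 1 N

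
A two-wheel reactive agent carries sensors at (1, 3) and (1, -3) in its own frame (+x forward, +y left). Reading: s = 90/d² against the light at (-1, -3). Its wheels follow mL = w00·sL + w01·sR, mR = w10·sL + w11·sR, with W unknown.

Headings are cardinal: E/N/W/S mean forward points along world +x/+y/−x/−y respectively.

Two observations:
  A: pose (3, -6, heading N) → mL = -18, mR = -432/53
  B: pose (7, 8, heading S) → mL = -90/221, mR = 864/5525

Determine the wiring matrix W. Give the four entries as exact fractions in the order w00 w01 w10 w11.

obs A: pose=(3,-6,N) → sL=18, sR=90/53, mL=-18, mR=-432/53
obs B: pose=(7,8,S) → sL=90/221, sR=18/25, mL=-90/221, mR=864/5525
sensor matrix S = [[18, 90/53], [90/221, 18/25]]; det S = 3592512/292825
solve [mL_A; mL_B] = S·[w00; w01] and [mR_A; mR_B] = S·[w10; w11]:
  w00 = -1, w01 = 0, w10 = -1/2, w11 = 1/2

-1 0 -1/2 1/2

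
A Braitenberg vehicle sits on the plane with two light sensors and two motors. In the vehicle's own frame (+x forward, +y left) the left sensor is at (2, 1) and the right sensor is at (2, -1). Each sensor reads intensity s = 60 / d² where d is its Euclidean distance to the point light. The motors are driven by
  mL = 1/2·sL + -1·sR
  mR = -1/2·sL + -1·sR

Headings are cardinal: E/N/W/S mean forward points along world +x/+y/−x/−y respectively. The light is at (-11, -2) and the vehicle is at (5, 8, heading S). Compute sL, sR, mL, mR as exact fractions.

left sensor world pos  = (6, 6); dL² = 353
right sensor world pos = (4, 6); dR² = 289
sL = 60/353 = 60/353
sR = 60/289 = 60/289
mL = 1/2·sL + -1·sR = -12510/102017
mR = -1/2·sL + -1·sR = -29850/102017

60/353 60/289 -12510/102017 -29850/102017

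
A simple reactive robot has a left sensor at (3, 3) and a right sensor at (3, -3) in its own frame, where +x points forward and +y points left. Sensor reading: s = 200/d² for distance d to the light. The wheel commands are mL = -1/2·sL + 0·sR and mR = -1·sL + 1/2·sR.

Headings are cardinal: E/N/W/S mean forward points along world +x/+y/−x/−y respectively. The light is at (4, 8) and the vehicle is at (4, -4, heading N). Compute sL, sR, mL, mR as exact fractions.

left sensor world pos  = (1, -1); dL² = 90
right sensor world pos = (7, -1); dR² = 90
sL = 200/90 = 20/9
sR = 200/90 = 20/9
mL = -1/2·sL + 0·sR = -10/9
mR = -1·sL + 1/2·sR = -10/9

20/9 20/9 -10/9 -10/9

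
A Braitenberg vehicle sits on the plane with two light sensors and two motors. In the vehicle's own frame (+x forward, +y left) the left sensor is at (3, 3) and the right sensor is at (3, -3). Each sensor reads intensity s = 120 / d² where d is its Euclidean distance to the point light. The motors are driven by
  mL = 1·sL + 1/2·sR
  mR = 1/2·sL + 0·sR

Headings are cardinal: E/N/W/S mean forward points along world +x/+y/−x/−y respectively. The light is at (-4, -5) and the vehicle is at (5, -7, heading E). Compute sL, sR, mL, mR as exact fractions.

24/29 120/169 5796/4901 12/29

left sensor world pos  = (8, -4); dL² = 145
right sensor world pos = (8, -10); dR² = 169
sL = 120/145 = 24/29
sR = 120/169 = 120/169
mL = 1·sL + 1/2·sR = 5796/4901
mR = 1/2·sL + 0·sR = 12/29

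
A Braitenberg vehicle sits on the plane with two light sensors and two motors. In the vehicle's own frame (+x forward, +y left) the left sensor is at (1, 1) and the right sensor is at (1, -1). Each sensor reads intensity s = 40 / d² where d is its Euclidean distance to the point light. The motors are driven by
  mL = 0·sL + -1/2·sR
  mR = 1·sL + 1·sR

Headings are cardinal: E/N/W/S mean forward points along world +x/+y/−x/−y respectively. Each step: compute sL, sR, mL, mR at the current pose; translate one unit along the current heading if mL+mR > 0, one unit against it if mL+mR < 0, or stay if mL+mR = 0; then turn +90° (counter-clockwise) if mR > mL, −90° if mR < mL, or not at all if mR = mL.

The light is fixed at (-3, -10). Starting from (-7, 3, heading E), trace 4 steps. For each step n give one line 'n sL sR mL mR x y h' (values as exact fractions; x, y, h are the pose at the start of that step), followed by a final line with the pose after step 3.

n=0: pose=(-7,3,E); sL=8/41, sR=40/153; mL=-20/153, mR=2864/6273; mL+mR=2044/6273 → advance +1; mR−mL=1228/2091 → turn +1·90°
n=1: pose=(-6,3,N); sL=10/53, sR=1/5; mL=-1/10, mR=103/265; mL+mR=153/530 → advance +1; mR−mL=259/530 → turn +1·90°
n=2: pose=(-6,4,W); sL=8/37, sR=40/241; mL=-20/241, mR=3408/8917; mL+mR=2668/8917 → advance +1; mR−mL=4148/8917 → turn +1·90°
n=3: pose=(-7,4,S); sL=20/89, sR=20/97; mL=-10/97, mR=3720/8633; mL+mR=2830/8633 → advance +1; mR−mL=4610/8633 → turn +1·90°

0 8/41 40/153 -20/153 2864/6273 -7 3 E
1 10/53 1/5 -1/10 103/265 -6 3 N
2 8/37 40/241 -20/241 3408/8917 -6 4 W
3 20/89 20/97 -10/97 3720/8633 -7 4 S
final -7 3 E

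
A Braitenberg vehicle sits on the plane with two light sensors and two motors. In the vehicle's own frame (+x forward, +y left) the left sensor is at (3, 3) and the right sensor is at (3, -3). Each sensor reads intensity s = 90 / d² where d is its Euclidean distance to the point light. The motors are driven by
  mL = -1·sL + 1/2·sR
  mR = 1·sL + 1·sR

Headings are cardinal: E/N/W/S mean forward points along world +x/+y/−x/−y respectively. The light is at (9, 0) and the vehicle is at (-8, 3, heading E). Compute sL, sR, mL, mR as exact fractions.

45/116 45/98 -225/1421 4815/5684

left sensor world pos  = (-5, 6); dL² = 232
right sensor world pos = (-5, 0); dR² = 196
sL = 90/232 = 45/116
sR = 90/196 = 45/98
mL = -1·sL + 1/2·sR = -225/1421
mR = 1·sL + 1·sR = 4815/5684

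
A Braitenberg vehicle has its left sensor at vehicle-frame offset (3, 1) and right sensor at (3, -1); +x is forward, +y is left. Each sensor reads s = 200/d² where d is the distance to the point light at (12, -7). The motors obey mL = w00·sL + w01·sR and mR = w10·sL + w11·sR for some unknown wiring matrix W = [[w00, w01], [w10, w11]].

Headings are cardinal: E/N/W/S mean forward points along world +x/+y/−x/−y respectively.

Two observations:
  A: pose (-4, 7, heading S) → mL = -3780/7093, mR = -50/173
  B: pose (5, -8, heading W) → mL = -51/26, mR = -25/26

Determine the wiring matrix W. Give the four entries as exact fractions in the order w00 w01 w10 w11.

-1/2 -1/2 -1/2 0

obs A: pose=(-4,7,S) → sL=100/173, sR=20/41, mL=-3780/7093, mR=-50/173
obs B: pose=(5,-8,W) → sL=25/13, sR=2, mL=-51/26, mR=-25/26
sensor matrix S = [[100/173, 20/41], [25/13, 2]]; det S = 20100/92209
solve [mL_A; mL_B] = S·[w00; w01] and [mR_A; mR_B] = S·[w10; w11]:
  w00 = -1/2, w01 = -1/2, w10 = -1/2, w11 = 0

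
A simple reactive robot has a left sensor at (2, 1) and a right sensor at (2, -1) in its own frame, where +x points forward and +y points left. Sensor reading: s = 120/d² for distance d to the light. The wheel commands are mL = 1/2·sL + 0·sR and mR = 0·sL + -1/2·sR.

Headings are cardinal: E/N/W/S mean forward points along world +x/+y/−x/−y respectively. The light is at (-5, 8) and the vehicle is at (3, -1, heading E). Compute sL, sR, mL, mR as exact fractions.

left sensor world pos  = (5, 0); dL² = 164
right sensor world pos = (5, -2); dR² = 200
sL = 120/164 = 30/41
sR = 120/200 = 3/5
mL = 1/2·sL + 0·sR = 15/41
mR = 0·sL + -1/2·sR = -3/10

30/41 3/5 15/41 -3/10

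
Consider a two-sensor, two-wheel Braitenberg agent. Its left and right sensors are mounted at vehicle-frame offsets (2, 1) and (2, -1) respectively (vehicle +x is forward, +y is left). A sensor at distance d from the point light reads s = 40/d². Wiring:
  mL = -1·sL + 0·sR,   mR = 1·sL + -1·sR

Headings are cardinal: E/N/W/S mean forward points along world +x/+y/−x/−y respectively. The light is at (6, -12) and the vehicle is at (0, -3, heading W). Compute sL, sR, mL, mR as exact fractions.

5/16 10/41 -5/16 45/656

left sensor world pos  = (-2, -4); dL² = 128
right sensor world pos = (-2, -2); dR² = 164
sL = 40/128 = 5/16
sR = 40/164 = 10/41
mL = -1·sL + 0·sR = -5/16
mR = 1·sL + -1·sR = 45/656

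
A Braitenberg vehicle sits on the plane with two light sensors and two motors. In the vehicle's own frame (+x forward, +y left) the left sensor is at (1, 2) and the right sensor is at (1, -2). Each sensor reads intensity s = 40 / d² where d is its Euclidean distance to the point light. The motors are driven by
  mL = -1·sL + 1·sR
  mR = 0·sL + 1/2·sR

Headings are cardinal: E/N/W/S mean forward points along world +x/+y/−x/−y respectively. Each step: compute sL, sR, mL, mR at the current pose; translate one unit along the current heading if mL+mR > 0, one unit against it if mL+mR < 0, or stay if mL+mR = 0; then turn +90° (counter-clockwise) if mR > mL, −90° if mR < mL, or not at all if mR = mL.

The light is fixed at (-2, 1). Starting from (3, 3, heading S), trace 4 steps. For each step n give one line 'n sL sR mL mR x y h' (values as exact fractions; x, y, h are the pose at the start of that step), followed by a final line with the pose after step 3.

n=0: pose=(3,3,S); sL=4/5, sR=4; mL=16/5, mR=2; mL+mR=26/5 → advance +1; mR−mL=-6/5 → turn -1·90°
n=1: pose=(3,2,W); sL=40/17, sR=8/5; mL=-64/85, mR=4/5; mL+mR=4/85 → advance +1; mR−mL=132/85 → turn +1·90°
n=2: pose=(2,2,S); sL=10/9, sR=10; mL=80/9, mR=5; mL+mR=125/9 → advance +1; mR−mL=-35/9 → turn -1·90°
n=3: pose=(2,1,W); sL=40/13, sR=40/13; mL=0, mR=20/13; mL+mR=20/13 → advance +1; mR−mL=20/13 → turn +1·90°

0 4/5 4 16/5 2 3 3 S
1 40/17 8/5 -64/85 4/5 3 2 W
2 10/9 10 80/9 5 2 2 S
3 40/13 40/13 0 20/13 2 1 W
final 1 1 S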